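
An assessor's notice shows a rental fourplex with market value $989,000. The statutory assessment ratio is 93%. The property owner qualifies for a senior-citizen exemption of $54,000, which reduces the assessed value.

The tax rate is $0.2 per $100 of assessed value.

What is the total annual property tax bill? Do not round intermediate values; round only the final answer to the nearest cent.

$1,731.54

Assessed value = $989,000 × 0.93 = $919,770
Taxable value = $919,770 − $54,000 = $865,770
Tax = $865,770 × 0.002 = $1,731.54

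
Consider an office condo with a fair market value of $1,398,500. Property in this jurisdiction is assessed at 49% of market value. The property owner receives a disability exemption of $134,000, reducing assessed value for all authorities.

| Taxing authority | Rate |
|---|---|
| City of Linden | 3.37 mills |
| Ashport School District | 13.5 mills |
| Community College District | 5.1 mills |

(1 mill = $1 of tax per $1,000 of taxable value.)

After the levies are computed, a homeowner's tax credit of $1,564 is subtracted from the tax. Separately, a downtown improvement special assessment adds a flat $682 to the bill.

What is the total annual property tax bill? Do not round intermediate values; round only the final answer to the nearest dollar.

$11,229

Assessed value = $1,398,500 × 0.49 = $685,265
Taxable value = $685,265 − $134,000 = $551,265
City of Linden: $551,265 × 0.00337 = $1,857.76305
Ashport School District: $551,265 × 0.0135 = $7,442.0775
Community College District: $551,265 × 0.0051 = $2,811.4515
Levies subtotal = $12,111.29205
After credit = $12,111.29205 − $1,564 = $10,547.29205
Total = $10,547.29205 + $682 = $11,229.29205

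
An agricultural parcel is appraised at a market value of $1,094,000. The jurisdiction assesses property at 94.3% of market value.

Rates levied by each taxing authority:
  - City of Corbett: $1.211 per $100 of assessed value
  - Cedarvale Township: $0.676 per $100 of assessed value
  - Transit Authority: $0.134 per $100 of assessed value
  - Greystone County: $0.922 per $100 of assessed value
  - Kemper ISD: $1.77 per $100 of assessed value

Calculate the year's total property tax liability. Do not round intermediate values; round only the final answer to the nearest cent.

$48,621.29

Assessed value = $1,094,000 × 0.943 = $1,031,642
City of Corbett: $1,031,642 × 0.01211 = $12,493.18462
Cedarvale Township: $1,031,642 × 0.00676 = $6,973.89992
Transit Authority: $1,031,642 × 0.00134 = $1,382.40028
Greystone County: $1,031,642 × 0.00922 = $9,511.73924
Kemper ISD: $1,031,642 × 0.0177 = $18,260.0634
Total = $12,493.18462 + $6,973.89992 + $1,382.40028 + $9,511.73924 + $18,260.0634 = $48,621.28746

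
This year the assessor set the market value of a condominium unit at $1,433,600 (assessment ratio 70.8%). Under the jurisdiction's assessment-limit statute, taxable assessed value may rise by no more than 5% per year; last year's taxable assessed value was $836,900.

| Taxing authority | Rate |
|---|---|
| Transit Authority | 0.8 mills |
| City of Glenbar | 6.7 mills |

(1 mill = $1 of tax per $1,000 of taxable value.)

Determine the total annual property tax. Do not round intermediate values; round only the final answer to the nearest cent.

Uncapped assessed value = $1,433,600 × 0.708 = $1,014,988.8
Cap limit = $836,900 × 1.05 = $878,745
Taxable assessed value = min($1,014,988.8, $878,745) = $878,745 (cap binds)
Transit Authority: $878,745 × 0.0008 = $702.996
City of Glenbar: $878,745 × 0.0067 = $5,887.5915
Total = $6,590.5875

$6,590.59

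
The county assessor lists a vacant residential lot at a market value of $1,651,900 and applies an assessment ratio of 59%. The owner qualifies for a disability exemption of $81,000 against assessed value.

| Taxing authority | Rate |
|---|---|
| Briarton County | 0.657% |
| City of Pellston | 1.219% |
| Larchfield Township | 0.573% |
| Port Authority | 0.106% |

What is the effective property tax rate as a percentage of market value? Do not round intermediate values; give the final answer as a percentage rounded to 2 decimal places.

Assessed value = $1,651,900 × 0.59 = $974,621
Taxable value = $974,621 − $81,000 = $893,621
Briarton County: $893,621 × 0.00657 = $5,871.08997
City of Pellston: $893,621 × 0.01219 = $10,893.23999
Larchfield Township: $893,621 × 0.00573 = $5,120.44833
Port Authority: $893,621 × 0.00106 = $947.23826
Total tax = $22,832.01655
Effective rate = $22,832.01655 ÷ $1,651,900 = 1.38% of market value

1.38%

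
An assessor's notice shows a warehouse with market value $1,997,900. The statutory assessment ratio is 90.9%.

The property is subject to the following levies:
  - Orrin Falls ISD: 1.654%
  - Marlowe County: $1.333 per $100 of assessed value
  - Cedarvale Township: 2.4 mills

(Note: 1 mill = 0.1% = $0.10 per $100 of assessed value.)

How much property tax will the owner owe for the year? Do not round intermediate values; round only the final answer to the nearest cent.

$58,605.26

Assessed value = $1,997,900 × 0.909 = $1,816,091.1
Orrin Falls ISD: $1,816,091.1 × 0.01654 = $30,038.146794
Marlowe County: $1,816,091.1 × 0.01333 = $24,208.494363
Cedarvale Township: $1,816,091.1 × 0.0024 = $4,358.61864
Total = $58,605.259797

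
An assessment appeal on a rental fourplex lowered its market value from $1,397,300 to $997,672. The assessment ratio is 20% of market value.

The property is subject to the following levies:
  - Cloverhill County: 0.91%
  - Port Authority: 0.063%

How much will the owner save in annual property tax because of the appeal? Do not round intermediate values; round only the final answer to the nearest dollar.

$778

Old assessed value = $1,397,300 × 0.2 = $279,460
New assessed value = $997,672 × 0.2 = $199,534.4
Combined rate = 0.0091 + 0.00063 = 0.00973
Old tax = $279,460 × 0.00973 = $2,719.1458
New tax = $199,534.4 × 0.00973 = $1,941.469712
Reduction = $2,719.1458 − $1,941.469712 = $777.676088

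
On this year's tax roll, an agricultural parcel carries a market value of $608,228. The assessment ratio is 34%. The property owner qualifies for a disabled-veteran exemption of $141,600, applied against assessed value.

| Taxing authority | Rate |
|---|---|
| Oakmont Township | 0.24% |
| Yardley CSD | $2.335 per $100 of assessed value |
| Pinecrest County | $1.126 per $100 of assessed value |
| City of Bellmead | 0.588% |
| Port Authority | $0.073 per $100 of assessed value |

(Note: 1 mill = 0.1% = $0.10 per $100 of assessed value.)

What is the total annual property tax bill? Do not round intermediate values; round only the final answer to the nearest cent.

$2,843.92

Assessed value = $608,228 × 0.34 = $206,797.52
Taxable value = $206,797.52 − $141,600 = $65,197.52
Oakmont Township: $65,197.52 × 0.0024 = $156.474048
Yardley CSD: $65,197.52 × 0.02335 = $1,522.362092
Pinecrest County: $65,197.52 × 0.01126 = $734.1240752
City of Bellmead: $65,197.52 × 0.00588 = $383.3614176
Port Authority: $65,197.52 × 0.00073 = $47.5941896
Total = $2,843.9158224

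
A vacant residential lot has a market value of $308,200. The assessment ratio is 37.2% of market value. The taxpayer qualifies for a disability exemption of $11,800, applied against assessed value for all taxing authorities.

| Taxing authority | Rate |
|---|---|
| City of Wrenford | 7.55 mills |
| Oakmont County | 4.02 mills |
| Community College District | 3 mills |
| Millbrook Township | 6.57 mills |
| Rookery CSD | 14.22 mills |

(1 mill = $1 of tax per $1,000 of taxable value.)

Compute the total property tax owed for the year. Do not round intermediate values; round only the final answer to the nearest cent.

Assessed value = $308,200 × 0.372 = $114,650.4
Taxable value = $114,650.4 − $11,800 = $102,850.4
City of Wrenford: $102,850.4 × 0.00755 = $776.52052
Oakmont County: $102,850.4 × 0.00402 = $413.458608
Community College District: $102,850.4 × 0.003 = $308.5512
Millbrook Township: $102,850.4 × 0.00657 = $675.727128
Rookery CSD: $102,850.4 × 0.01422 = $1,462.532688
Total = $776.52052 + $413.458608 + $308.5512 + $675.727128 + $1,462.532688 = $3,636.790144

$3,636.79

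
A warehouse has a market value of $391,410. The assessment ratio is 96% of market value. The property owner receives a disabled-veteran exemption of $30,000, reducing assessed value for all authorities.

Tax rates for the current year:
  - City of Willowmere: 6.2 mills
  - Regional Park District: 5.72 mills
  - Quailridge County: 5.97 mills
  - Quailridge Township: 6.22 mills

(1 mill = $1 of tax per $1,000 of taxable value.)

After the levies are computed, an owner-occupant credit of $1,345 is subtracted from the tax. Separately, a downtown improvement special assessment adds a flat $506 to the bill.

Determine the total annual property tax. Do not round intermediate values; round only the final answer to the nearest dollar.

$7,497

Assessed value = $391,410 × 0.96 = $375,753.6
Taxable value = $375,753.6 − $30,000 = $345,753.6
City of Willowmere: $345,753.6 × 0.0062 = $2,143.67232
Regional Park District: $345,753.6 × 0.00572 = $1,977.710592
Quailridge County: $345,753.6 × 0.00597 = $2,064.148992
Quailridge Township: $345,753.6 × 0.00622 = $2,150.587392
Levies subtotal = $8,336.119296
After credit = $8,336.119296 − $1,345 = $6,991.119296
Total = $6,991.119296 + $506 = $7,497.119296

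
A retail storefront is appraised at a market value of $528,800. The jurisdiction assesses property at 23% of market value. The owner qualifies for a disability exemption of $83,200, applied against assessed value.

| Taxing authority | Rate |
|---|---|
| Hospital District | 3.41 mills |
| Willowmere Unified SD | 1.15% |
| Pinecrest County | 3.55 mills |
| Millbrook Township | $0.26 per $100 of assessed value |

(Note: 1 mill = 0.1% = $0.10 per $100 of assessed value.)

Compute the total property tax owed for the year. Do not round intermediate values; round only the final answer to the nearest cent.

$809.21

Assessed value = $528,800 × 0.23 = $121,624
Taxable value = $121,624 − $83,200 = $38,424
Hospital District: $38,424 × 0.00341 = $131.02584
Willowmere Unified SD: $38,424 × 0.0115 = $441.876
Pinecrest County: $38,424 × 0.00355 = $136.4052
Millbrook Township: $38,424 × 0.0026 = $99.9024
Total = $809.20944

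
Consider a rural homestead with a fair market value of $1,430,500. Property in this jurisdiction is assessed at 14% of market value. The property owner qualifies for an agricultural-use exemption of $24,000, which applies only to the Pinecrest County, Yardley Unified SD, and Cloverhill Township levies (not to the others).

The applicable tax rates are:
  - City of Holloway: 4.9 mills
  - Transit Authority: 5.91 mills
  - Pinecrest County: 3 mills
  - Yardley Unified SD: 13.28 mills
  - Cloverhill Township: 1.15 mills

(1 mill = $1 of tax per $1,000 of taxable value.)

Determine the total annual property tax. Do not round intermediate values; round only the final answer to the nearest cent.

$5,237.30

Assessed value = $1,430,500 × 0.14 = $200,270
City of Holloway: $200,270 × 0.0049 = $981.323
Transit Authority: $200,270 × 0.00591 = $1,183.5957
Pinecrest County: ($200,270 − $24,000) × 0.003 = $176,270 × 0.003 = $528.81
Yardley Unified SD: ($200,270 − $24,000) × 0.01328 = $176,270 × 0.01328 = $2,340.8656
Cloverhill Township: ($200,270 − $24,000) × 0.00115 = $176,270 × 0.00115 = $202.7105
Total = $5,237.3048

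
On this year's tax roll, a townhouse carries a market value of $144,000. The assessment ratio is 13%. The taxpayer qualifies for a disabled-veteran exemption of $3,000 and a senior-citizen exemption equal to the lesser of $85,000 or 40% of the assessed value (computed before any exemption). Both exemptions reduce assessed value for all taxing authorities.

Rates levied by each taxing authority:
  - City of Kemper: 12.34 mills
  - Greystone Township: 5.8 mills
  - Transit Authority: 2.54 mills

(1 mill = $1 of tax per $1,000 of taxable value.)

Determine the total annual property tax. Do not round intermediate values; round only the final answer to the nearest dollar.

$170

Assessed value = $144,000 × 0.13 = $18,720
Senior-citizen exemption = min($85,000, 40% × $18,720) = min($85,000, $7,488) = $7,488 (percentage binds)
Taxable value = $18,720 − $3,000 − $7,488 = $8,232
City of Kemper: $8,232 × 0.01234 = $101.58288
Greystone Township: $8,232 × 0.0058 = $47.7456
Transit Authority: $8,232 × 0.00254 = $20.90928
Total = $170.23776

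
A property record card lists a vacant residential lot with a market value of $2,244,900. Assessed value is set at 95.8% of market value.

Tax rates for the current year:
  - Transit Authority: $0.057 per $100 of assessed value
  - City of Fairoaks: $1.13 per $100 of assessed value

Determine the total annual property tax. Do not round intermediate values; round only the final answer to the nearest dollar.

$25,528

Assessed value = $2,244,900 × 0.958 = $2,150,614.2
Transit Authority: $2,150,614.2 × 0.00057 = $1,225.850094
City of Fairoaks: $2,150,614.2 × 0.0113 = $24,301.94046
Total = $1,225.850094 + $24,301.94046 = $25,527.790554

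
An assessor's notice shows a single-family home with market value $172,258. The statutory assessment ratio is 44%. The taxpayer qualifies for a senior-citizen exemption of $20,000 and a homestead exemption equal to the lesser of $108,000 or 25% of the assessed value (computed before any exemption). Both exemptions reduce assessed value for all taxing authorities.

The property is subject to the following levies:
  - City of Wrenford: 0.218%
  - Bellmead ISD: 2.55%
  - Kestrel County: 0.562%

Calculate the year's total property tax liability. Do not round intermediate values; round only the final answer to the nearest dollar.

Assessed value = $172,258 × 0.44 = $75,793.52
Homestead exemption = min($108,000, 25% × $75,793.52) = min($108,000, $18,948.38) = $18,948.38 (percentage binds)
Taxable value = $75,793.52 − $20,000 − $18,948.38 = $36,845.14
City of Wrenford: $36,845.14 × 0.00218 = $80.3224052
Bellmead ISD: $36,845.14 × 0.0255 = $939.55107
Kestrel County: $36,845.14 × 0.00562 = $207.0696868
Total = $1,226.943162

$1,227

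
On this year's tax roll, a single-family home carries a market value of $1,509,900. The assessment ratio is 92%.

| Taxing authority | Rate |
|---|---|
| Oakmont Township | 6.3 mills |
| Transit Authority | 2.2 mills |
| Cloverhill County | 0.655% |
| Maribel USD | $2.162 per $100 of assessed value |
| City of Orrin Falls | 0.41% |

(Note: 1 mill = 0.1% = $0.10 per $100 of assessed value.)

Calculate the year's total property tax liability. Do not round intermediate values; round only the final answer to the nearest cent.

Assessed value = $1,509,900 × 0.92 = $1,389,108
Oakmont Township: $1,389,108 × 0.0063 = $8,751.3804
Transit Authority: $1,389,108 × 0.0022 = $3,056.0376
Cloverhill County: $1,389,108 × 0.00655 = $9,098.6574
Maribel USD: $1,389,108 × 0.02162 = $30,032.51496
City of Orrin Falls: $1,389,108 × 0.0041 = $5,695.3428
Total = $56,633.93316

$56,633.93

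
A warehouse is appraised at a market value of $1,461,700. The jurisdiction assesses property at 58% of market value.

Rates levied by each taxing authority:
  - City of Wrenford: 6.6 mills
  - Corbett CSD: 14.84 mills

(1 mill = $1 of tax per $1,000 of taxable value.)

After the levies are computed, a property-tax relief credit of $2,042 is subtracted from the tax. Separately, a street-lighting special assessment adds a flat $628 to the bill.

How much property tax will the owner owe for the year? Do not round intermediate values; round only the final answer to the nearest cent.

$16,762.53

Assessed value = $1,461,700 × 0.58 = $847,786
City of Wrenford: $847,786 × 0.0066 = $5,595.3876
Corbett CSD: $847,786 × 0.01484 = $12,581.14424
Levies subtotal = $18,176.53184
After credit = $18,176.53184 − $2,042 = $16,134.53184
Total = $16,134.53184 + $628 = $16,762.53184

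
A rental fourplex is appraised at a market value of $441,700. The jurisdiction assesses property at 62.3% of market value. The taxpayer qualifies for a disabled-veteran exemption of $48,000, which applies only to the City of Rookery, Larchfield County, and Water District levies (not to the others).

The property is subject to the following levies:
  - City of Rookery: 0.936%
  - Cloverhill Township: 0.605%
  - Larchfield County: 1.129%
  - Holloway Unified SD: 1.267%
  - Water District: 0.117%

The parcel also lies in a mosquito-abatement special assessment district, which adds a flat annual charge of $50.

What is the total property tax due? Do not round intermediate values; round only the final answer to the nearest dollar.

$10,158

Assessed value = $441,700 × 0.623 = $275,179.1
City of Rookery: ($275,179.1 − $48,000) × 0.00936 = $227,179.1 × 0.00936 = $2,126.396376
Cloverhill Township: $275,179.1 × 0.00605 = $1,664.833555
Larchfield County: ($275,179.1 − $48,000) × 0.01129 = $227,179.1 × 0.01129 = $2,564.852039
Holloway Unified SD: $275,179.1 × 0.01267 = $3,486.519197
Water District: ($275,179.1 − $48,000) × 0.00117 = $227,179.1 × 0.00117 = $265.799547
Levies subtotal = $10,108.400714
Total = $10,108.400714 + $50 = $10,158.400714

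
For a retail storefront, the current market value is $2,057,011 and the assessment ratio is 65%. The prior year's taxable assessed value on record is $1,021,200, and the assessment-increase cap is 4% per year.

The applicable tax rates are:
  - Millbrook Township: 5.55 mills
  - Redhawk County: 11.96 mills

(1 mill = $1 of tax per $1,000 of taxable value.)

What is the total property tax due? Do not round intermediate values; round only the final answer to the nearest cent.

$18,596.46

Uncapped assessed value = $2,057,011 × 0.65 = $1,337,057.15
Cap limit = $1,021,200 × 1.04 = $1,062,048
Taxable assessed value = min($1,337,057.15, $1,062,048) = $1,062,048 (cap binds)
Millbrook Township: $1,062,048 × 0.00555 = $5,894.3664
Redhawk County: $1,062,048 × 0.01196 = $12,702.09408
Total = $18,596.46048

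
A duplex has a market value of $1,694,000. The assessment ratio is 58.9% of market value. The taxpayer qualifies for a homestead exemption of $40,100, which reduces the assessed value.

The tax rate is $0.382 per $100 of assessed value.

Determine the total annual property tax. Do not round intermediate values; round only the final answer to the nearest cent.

Assessed value = $1,694,000 × 0.589 = $997,766
Taxable value = $997,766 − $40,100 = $957,666
Tax = $957,666 × 0.00382 = $3,658.28412

$3,658.28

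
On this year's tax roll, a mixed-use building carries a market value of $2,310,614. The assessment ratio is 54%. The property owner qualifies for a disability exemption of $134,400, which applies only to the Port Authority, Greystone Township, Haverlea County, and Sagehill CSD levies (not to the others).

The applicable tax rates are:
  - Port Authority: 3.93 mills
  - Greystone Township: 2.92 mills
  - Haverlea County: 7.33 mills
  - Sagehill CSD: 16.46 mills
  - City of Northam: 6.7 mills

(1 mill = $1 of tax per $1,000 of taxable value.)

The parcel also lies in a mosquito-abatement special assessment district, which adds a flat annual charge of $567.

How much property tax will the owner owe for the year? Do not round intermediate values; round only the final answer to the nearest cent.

Assessed value = $2,310,614 × 0.54 = $1,247,731.56
Port Authority: ($1,247,731.56 − $134,400) × 0.00393 = $1,113,331.56 × 0.00393 = $4,375.3930308
Greystone Township: ($1,247,731.56 − $134,400) × 0.00292 = $1,113,331.56 × 0.00292 = $3,250.9281552
Haverlea County: ($1,247,731.56 − $134,400) × 0.00733 = $1,113,331.56 × 0.00733 = $8,160.7203348
Sagehill CSD: ($1,247,731.56 − $134,400) × 0.01646 = $1,113,331.56 × 0.01646 = $18,325.4374776
City of Northam: $1,247,731.56 × 0.0067 = $8,359.801452
Levies subtotal = $42,472.2804504
Total = $42,472.2804504 + $567 = $43,039.2804504

$43,039.28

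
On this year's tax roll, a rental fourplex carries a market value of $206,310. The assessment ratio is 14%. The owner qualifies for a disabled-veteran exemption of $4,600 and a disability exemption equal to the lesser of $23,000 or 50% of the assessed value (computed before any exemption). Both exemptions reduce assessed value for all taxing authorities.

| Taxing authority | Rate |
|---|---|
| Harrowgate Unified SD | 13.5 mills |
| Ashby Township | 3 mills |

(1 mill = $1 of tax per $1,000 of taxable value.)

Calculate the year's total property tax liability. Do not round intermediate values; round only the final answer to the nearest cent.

Assessed value = $206,310 × 0.14 = $28,883.4
Disability exemption = min($23,000, 50% × $28,883.4) = min($23,000, $14,441.7) = $14,441.7 (percentage binds)
Taxable value = $28,883.4 − $4,600 − $14,441.7 = $9,841.7
Harrowgate Unified SD: $9,841.7 × 0.0135 = $132.86295
Ashby Township: $9,841.7 × 0.003 = $29.5251
Total = $162.38805

$162.39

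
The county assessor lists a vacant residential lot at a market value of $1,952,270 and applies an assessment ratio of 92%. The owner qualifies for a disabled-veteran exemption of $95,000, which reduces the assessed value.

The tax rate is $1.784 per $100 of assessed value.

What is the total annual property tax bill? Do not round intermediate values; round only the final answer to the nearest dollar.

$30,347

Assessed value = $1,952,270 × 0.92 = $1,796,088.4
Taxable value = $1,796,088.4 − $95,000 = $1,701,088.4
Tax = $1,701,088.4 × 0.01784 = $30,347.417056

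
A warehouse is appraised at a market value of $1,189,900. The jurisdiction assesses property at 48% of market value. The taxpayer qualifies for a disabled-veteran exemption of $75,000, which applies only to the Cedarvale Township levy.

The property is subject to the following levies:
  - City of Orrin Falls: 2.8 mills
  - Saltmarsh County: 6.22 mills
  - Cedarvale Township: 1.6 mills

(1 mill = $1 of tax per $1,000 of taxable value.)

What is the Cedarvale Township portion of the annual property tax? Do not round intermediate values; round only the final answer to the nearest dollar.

$794

Assessed value = $1,189,900 × 0.48 = $571,152
Cedarvale Township taxable value = $571,152 − $75,000 = $496,152
Cedarvale Township levy = $496,152 × 0.0016 = $793.8432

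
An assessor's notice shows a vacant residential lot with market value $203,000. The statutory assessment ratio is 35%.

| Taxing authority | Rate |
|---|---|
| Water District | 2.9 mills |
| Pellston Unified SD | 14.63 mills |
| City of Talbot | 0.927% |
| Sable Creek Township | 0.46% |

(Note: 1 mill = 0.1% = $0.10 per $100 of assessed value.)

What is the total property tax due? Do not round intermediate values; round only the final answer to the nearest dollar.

$2,231

Assessed value = $203,000 × 0.35 = $71,050
Water District: $71,050 × 0.0029 = $206.045
Pellston Unified SD: $71,050 × 0.01463 = $1,039.4615
City of Talbot: $71,050 × 0.00927 = $658.6335
Sable Creek Township: $71,050 × 0.0046 = $326.83
Total = $2,230.97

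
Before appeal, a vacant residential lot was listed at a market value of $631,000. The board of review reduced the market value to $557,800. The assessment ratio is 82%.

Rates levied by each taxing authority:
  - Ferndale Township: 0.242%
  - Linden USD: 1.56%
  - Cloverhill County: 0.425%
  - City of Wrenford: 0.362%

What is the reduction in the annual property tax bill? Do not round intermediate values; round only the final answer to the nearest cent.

$1,554.02

Old assessed value = $631,000 × 0.82 = $517,420
New assessed value = $557,800 × 0.82 = $457,396
Combined rate = 0.00242 + 0.0156 + 0.00425 + 0.00362 = 0.02589
Old tax = $517,420 × 0.02589 = $13,396.0038
New tax = $457,396 × 0.02589 = $11,841.98244
Reduction = $13,396.0038 − $11,841.98244 = $1,554.02136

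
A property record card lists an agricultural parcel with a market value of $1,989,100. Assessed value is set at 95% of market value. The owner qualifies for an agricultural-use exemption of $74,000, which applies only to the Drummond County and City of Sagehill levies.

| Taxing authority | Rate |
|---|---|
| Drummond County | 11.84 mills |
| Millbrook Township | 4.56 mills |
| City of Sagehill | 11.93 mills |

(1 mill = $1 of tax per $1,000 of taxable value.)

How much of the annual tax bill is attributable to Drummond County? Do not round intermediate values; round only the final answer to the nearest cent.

$21,497.24

Assessed value = $1,989,100 × 0.95 = $1,889,645
Drummond County taxable value = $1,889,645 − $74,000 = $1,815,645
Drummond County levy = $1,815,645 × 0.01184 = $21,497.2368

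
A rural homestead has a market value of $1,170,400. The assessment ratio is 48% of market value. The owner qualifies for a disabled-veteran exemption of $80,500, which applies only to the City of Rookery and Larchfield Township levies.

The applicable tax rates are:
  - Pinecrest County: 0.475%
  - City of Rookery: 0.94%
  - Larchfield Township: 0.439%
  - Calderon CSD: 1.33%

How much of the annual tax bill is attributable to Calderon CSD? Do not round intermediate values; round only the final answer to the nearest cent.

$7,471.83

Assessed value = $1,170,400 × 0.48 = $561,792
Calderon CSD taxable value = $561,792 (exemption does not apply)
Calderon CSD levy = $561,792 × 0.0133 = $7,471.8336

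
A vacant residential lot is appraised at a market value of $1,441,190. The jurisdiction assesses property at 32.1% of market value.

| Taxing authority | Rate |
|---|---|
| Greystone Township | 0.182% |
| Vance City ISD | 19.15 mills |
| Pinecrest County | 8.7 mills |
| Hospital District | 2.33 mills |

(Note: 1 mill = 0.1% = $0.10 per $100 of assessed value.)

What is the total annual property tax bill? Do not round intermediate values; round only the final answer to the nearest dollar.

$14,804

Assessed value = $1,441,190 × 0.321 = $462,621.99
Greystone Township: $462,621.99 × 0.00182 = $841.9720218
Vance City ISD: $462,621.99 × 0.01915 = $8,859.2111085
Pinecrest County: $462,621.99 × 0.0087 = $4,024.811313
Hospital District: $462,621.99 × 0.00233 = $1,077.9092367
Total = $14,803.90368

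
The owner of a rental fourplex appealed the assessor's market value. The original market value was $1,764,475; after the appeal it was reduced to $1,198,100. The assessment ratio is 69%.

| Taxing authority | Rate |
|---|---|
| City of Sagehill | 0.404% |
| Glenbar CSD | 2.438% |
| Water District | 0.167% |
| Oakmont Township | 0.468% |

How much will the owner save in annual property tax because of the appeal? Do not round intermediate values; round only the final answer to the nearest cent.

Old assessed value = $1,764,475 × 0.69 = $1,217,487.75
New assessed value = $1,198,100 × 0.69 = $826,689
Combined rate = 0.00404 + 0.02438 + 0.00167 + 0.00468 = 0.03477
Old tax = $1,217,487.75 × 0.03477 = $42,332.0490675
New tax = $826,689 × 0.03477 = $28,743.97653
Reduction = $42,332.0490675 − $28,743.97653 = $13,588.0725375

$13,588.07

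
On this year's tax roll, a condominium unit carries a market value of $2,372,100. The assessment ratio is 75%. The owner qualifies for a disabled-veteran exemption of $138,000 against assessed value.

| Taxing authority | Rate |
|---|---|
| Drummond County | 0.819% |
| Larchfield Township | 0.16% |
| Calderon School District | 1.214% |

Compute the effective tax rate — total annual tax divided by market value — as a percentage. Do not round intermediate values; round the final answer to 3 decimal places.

Assessed value = $2,372,100 × 0.75 = $1,779,075
Taxable value = $1,779,075 − $138,000 = $1,641,075
Drummond County: $1,641,075 × 0.00819 = $13,440.40425
Larchfield Township: $1,641,075 × 0.0016 = $2,625.72
Calderon School District: $1,641,075 × 0.01214 = $19,922.6505
Total tax = $35,988.77475
Effective rate = $35,988.77475 ÷ $2,372,100 = 1.517% of market value

1.517%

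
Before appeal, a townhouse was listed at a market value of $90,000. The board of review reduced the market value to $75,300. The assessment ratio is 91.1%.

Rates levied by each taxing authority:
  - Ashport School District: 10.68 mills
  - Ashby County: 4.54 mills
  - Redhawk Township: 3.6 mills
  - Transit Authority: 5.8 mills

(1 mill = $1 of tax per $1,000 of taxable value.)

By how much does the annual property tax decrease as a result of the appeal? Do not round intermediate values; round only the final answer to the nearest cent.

Old assessed value = $90,000 × 0.911 = $81,990
New assessed value = $75,300 × 0.911 = $68,598.3
Combined rate = 0.01068 + 0.00454 + 0.0036 + 0.0058 = 0.02462
Old tax = $81,990 × 0.02462 = $2,018.5938
New tax = $68,598.3 × 0.02462 = $1,688.890146
Reduction = $2,018.5938 − $1,688.890146 = $329.703654

$329.70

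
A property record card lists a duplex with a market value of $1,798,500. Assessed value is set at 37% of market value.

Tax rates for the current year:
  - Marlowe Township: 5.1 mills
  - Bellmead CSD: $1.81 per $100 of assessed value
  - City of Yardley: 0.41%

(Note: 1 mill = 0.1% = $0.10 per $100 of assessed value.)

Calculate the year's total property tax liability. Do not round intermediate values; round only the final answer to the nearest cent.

Assessed value = $1,798,500 × 0.37 = $665,445
Marlowe Township: $665,445 × 0.0051 = $3,393.7695
Bellmead CSD: $665,445 × 0.0181 = $12,044.5545
City of Yardley: $665,445 × 0.0041 = $2,728.3245
Total = $18,166.6485

$18,166.65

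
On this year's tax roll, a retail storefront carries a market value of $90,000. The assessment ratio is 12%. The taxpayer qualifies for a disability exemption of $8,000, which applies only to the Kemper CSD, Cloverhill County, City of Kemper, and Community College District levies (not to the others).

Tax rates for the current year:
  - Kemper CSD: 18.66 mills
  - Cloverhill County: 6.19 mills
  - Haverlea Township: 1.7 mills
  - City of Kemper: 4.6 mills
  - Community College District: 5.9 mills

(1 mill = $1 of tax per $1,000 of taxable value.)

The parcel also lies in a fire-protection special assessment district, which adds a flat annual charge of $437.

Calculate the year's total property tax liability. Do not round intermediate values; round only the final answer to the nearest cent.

$554.34

Assessed value = $90,000 × 0.12 = $10,800
Kemper CSD: ($10,800 − $8,000) × 0.01866 = $2,800 × 0.01866 = $52.248
Cloverhill County: ($10,800 − $8,000) × 0.00619 = $2,800 × 0.00619 = $17.332
Haverlea Township: $10,800 × 0.0017 = $18.36
City of Kemper: ($10,800 − $8,000) × 0.0046 = $2,800 × 0.0046 = $12.88
Community College District: ($10,800 − $8,000) × 0.0059 = $2,800 × 0.0059 = $16.52
Levies subtotal = $117.34
Total = $117.34 + $437 = $554.34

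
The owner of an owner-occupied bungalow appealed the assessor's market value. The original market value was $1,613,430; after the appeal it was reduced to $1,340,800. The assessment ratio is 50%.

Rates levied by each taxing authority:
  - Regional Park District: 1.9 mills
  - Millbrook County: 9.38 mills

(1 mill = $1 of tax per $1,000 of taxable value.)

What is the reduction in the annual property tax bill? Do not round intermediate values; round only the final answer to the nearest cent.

$1,537.63

Old assessed value = $1,613,430 × 0.5 = $806,715
New assessed value = $1,340,800 × 0.5 = $670,400
Combined rate = 0.0019 + 0.00938 = 0.01128
Old tax = $806,715 × 0.01128 = $9,099.7452
New tax = $670,400 × 0.01128 = $7,562.112
Reduction = $9,099.7452 − $7,562.112 = $1,537.6332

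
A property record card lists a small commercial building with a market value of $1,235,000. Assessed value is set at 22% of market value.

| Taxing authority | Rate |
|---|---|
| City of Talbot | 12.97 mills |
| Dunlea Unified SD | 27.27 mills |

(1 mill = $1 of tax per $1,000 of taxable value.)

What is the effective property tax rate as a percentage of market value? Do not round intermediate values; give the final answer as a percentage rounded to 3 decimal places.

Assessed value = $1,235,000 × 0.22 = $271,700
City of Talbot: $271,700 × 0.01297 = $3,523.949
Dunlea Unified SD: $271,700 × 0.02727 = $7,409.259
Total tax = $10,933.208
Effective rate = $10,933.208 ÷ $1,235,000 = 0.885% of market value

0.885%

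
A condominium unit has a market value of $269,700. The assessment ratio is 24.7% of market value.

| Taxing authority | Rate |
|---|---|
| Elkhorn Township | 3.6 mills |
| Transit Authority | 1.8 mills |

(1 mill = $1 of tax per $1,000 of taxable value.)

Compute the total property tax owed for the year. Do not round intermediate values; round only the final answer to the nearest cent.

$359.73

Assessed value = $269,700 × 0.247 = $66,615.9
Elkhorn Township: $66,615.9 × 0.0036 = $239.81724
Transit Authority: $66,615.9 × 0.0018 = $119.90862
Total = $239.81724 + $119.90862 = $359.72586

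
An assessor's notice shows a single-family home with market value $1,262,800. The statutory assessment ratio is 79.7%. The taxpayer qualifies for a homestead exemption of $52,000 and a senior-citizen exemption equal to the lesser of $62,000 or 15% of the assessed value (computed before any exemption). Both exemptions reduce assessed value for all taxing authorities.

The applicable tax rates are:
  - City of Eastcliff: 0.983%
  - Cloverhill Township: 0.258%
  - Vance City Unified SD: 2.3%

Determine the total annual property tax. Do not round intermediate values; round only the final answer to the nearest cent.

Assessed value = $1,262,800 × 0.797 = $1,006,451.6
Senior-citizen exemption = min($62,000, 15% × $1,006,451.6) = min($62,000, $150,967.74) = $62,000 (dollar cap binds)
Taxable value = $1,006,451.6 − $52,000 − $62,000 = $892,451.6
City of Eastcliff: $892,451.6 × 0.00983 = $8,772.799228
Cloverhill Township: $892,451.6 × 0.00258 = $2,302.525128
Vance City Unified SD: $892,451.6 × 0.023 = $20,526.3868
Total = $31,601.711156

$31,601.71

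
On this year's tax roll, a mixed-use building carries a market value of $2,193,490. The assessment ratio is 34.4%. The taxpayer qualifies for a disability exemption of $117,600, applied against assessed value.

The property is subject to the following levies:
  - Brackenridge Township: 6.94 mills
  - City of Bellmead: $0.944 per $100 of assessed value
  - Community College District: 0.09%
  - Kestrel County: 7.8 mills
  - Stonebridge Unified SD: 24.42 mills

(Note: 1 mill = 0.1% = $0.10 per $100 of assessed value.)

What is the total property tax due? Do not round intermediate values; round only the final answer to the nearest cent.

$31,529.55

Assessed value = $2,193,490 × 0.344 = $754,560.56
Taxable value = $754,560.56 − $117,600 = $636,960.56
Brackenridge Township: $636,960.56 × 0.00694 = $4,420.5062864
City of Bellmead: $636,960.56 × 0.00944 = $6,012.9076864
Community College District: $636,960.56 × 0.0009 = $573.264504
Kestrel County: $636,960.56 × 0.0078 = $4,968.292368
Stonebridge Unified SD: $636,960.56 × 0.02442 = $15,554.5768752
Total = $31,529.54772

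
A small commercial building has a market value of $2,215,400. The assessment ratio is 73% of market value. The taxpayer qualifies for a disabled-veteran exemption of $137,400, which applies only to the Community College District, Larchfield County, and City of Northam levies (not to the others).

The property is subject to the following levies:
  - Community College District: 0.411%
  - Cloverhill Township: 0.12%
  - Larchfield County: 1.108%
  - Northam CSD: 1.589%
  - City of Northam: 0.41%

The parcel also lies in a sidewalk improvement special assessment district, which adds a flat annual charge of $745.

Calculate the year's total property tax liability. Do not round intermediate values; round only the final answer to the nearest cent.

$56,929.82

Assessed value = $2,215,400 × 0.73 = $1,617,242
Community College District: ($1,617,242 − $137,400) × 0.00411 = $1,479,842 × 0.00411 = $6,082.15062
Cloverhill Township: $1,617,242 × 0.0012 = $1,940.6904
Larchfield County: ($1,617,242 − $137,400) × 0.01108 = $1,479,842 × 0.01108 = $16,396.64936
Northam CSD: $1,617,242 × 0.01589 = $25,697.97538
City of Northam: ($1,617,242 − $137,400) × 0.0041 = $1,479,842 × 0.0041 = $6,067.3522
Levies subtotal = $56,184.81796
Total = $56,184.81796 + $745 = $56,929.81796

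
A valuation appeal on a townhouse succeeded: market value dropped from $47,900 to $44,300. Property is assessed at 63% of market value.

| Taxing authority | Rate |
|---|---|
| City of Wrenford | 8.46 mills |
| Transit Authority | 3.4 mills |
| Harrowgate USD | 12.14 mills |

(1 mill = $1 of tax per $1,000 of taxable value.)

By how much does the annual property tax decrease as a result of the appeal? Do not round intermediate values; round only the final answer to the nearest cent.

Old assessed value = $47,900 × 0.63 = $30,177
New assessed value = $44,300 × 0.63 = $27,909
Combined rate = 0.00846 + 0.0034 + 0.01214 = 0.024
Old tax = $30,177 × 0.024 = $724.248
New tax = $27,909 × 0.024 = $669.816
Reduction = $724.248 − $669.816 = $54.432

$54.43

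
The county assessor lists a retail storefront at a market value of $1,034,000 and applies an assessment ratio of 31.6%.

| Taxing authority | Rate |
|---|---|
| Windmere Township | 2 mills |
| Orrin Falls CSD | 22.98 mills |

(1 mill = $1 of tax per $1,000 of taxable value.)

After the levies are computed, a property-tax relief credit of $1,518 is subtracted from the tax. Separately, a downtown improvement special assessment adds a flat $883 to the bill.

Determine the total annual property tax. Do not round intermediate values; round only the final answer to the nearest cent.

Assessed value = $1,034,000 × 0.316 = $326,744
Windmere Township: $326,744 × 0.002 = $653.488
Orrin Falls CSD: $326,744 × 0.02298 = $7,508.57712
Levies subtotal = $8,162.06512
After credit = $8,162.06512 − $1,518 = $6,644.06512
Total = $6,644.06512 + $883 = $7,527.06512

$7,527.07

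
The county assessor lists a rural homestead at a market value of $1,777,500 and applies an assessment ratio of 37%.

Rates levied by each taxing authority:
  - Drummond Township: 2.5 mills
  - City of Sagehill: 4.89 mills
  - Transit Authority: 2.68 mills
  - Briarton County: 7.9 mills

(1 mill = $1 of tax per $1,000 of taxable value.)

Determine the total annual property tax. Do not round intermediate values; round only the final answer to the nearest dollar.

$11,818

Assessed value = $1,777,500 × 0.37 = $657,675
Drummond Township: $657,675 × 0.0025 = $1,644.1875
City of Sagehill: $657,675 × 0.00489 = $3,216.03075
Transit Authority: $657,675 × 0.00268 = $1,762.569
Briarton County: $657,675 × 0.0079 = $5,195.6325
Total = $1,644.1875 + $3,216.03075 + $1,762.569 + $5,195.6325 = $11,818.41975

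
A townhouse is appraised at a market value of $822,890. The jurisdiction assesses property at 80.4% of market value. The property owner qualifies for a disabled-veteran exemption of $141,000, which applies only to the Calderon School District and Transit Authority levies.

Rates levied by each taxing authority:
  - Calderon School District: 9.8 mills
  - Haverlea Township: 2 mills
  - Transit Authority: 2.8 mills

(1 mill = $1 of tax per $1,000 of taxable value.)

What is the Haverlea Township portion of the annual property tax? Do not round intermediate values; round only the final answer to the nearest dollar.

$1,323

Assessed value = $822,890 × 0.804 = $661,603.56
Haverlea Township taxable value = $661,603.56 (exemption does not apply)
Haverlea Township levy = $661,603.56 × 0.002 = $1,323.20712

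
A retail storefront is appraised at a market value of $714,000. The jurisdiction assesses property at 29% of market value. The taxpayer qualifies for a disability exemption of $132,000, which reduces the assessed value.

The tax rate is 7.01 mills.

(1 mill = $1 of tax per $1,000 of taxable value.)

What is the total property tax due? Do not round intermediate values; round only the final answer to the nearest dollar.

Assessed value = $714,000 × 0.29 = $207,060
Taxable value = $207,060 − $132,000 = $75,060
Tax = $75,060 × 0.00701 = $526.1706

$526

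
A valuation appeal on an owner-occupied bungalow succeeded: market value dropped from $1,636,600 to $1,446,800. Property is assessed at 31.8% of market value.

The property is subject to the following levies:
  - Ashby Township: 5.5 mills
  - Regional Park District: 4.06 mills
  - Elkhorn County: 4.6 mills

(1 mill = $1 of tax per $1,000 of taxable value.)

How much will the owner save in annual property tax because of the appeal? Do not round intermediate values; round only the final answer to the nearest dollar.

$855

Old assessed value = $1,636,600 × 0.318 = $520,438.8
New assessed value = $1,446,800 × 0.318 = $460,082.4
Combined rate = 0.0055 + 0.00406 + 0.0046 = 0.01416
Old tax = $520,438.8 × 0.01416 = $7,369.413408
New tax = $460,082.4 × 0.01416 = $6,514.766784
Reduction = $7,369.413408 − $6,514.766784 = $854.646624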